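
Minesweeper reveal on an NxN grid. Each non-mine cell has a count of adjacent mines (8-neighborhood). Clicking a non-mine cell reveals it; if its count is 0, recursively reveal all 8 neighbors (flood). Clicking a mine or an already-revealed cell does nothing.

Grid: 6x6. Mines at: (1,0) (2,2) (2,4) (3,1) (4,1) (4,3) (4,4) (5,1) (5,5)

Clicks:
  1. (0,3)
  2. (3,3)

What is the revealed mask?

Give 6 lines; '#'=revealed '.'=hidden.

Answer: .#####
.#####
......
...#..
......
......

Derivation:
Click 1 (0,3) count=0: revealed 10 new [(0,1) (0,2) (0,3) (0,4) (0,5) (1,1) (1,2) (1,3) (1,4) (1,5)] -> total=10
Click 2 (3,3) count=4: revealed 1 new [(3,3)] -> total=11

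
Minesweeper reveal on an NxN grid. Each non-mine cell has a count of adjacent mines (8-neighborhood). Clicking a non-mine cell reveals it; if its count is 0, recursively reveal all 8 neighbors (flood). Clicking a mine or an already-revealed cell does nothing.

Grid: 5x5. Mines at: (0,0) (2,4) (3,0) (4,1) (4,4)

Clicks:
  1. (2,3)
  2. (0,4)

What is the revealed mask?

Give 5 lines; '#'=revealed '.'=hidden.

Click 1 (2,3) count=1: revealed 1 new [(2,3)] -> total=1
Click 2 (0,4) count=0: revealed 13 new [(0,1) (0,2) (0,3) (0,4) (1,1) (1,2) (1,3) (1,4) (2,1) (2,2) (3,1) (3,2) (3,3)] -> total=14

Answer: .####
.####
.###.
.###.
.....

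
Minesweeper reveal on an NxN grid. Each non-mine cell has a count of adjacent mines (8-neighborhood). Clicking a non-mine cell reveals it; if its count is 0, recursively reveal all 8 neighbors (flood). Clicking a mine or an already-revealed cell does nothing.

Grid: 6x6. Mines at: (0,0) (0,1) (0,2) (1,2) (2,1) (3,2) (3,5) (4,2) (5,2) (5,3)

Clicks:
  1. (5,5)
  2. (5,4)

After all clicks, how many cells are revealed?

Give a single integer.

Answer: 4

Derivation:
Click 1 (5,5) count=0: revealed 4 new [(4,4) (4,5) (5,4) (5,5)] -> total=4
Click 2 (5,4) count=1: revealed 0 new [(none)] -> total=4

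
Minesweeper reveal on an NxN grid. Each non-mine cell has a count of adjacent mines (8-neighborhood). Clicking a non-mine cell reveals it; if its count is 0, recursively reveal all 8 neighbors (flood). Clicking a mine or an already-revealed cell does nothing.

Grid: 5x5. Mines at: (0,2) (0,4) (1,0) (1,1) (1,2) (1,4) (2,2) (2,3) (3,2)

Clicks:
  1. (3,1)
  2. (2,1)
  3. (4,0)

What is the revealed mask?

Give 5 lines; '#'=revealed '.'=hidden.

Answer: .....
.....
##...
##...
##...

Derivation:
Click 1 (3,1) count=2: revealed 1 new [(3,1)] -> total=1
Click 2 (2,1) count=5: revealed 1 new [(2,1)] -> total=2
Click 3 (4,0) count=0: revealed 4 new [(2,0) (3,0) (4,0) (4,1)] -> total=6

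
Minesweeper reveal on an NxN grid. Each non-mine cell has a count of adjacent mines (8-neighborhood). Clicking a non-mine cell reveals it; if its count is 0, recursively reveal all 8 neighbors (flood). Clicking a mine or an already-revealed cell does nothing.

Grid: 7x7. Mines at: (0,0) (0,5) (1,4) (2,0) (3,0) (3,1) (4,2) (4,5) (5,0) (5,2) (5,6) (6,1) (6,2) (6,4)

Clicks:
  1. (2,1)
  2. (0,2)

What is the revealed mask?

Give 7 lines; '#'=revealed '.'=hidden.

Answer: .###...
.###...
.###...
.......
.......
.......
.......

Derivation:
Click 1 (2,1) count=3: revealed 1 new [(2,1)] -> total=1
Click 2 (0,2) count=0: revealed 8 new [(0,1) (0,2) (0,3) (1,1) (1,2) (1,3) (2,2) (2,3)] -> total=9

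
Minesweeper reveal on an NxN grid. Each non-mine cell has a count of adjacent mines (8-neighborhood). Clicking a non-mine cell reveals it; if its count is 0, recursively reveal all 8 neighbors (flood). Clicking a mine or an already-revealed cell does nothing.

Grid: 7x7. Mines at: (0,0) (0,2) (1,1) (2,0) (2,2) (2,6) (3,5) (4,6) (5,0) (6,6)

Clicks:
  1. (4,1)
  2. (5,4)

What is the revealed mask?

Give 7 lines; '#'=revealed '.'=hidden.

Answer: .......
.......
.......
.####..
.#####.
.#####.
.#####.

Derivation:
Click 1 (4,1) count=1: revealed 1 new [(4,1)] -> total=1
Click 2 (5,4) count=0: revealed 18 new [(3,1) (3,2) (3,3) (3,4) (4,2) (4,3) (4,4) (4,5) (5,1) (5,2) (5,3) (5,4) (5,5) (6,1) (6,2) (6,3) (6,4) (6,5)] -> total=19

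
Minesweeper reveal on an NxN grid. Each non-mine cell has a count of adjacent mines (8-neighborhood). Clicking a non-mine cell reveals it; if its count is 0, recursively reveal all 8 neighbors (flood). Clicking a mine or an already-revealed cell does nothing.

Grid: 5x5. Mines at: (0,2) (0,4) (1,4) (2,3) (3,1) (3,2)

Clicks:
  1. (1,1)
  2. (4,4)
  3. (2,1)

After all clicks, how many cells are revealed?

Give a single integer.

Answer: 6

Derivation:
Click 1 (1,1) count=1: revealed 1 new [(1,1)] -> total=1
Click 2 (4,4) count=0: revealed 4 new [(3,3) (3,4) (4,3) (4,4)] -> total=5
Click 3 (2,1) count=2: revealed 1 new [(2,1)] -> total=6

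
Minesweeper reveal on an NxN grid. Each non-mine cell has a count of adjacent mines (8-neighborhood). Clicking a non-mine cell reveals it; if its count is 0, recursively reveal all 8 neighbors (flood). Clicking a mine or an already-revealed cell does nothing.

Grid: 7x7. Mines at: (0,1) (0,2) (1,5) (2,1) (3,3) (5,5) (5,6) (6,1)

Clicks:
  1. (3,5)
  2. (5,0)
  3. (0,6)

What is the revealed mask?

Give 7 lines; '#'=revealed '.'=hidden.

Click 1 (3,5) count=0: revealed 9 new [(2,4) (2,5) (2,6) (3,4) (3,5) (3,6) (4,4) (4,5) (4,6)] -> total=9
Click 2 (5,0) count=1: revealed 1 new [(5,0)] -> total=10
Click 3 (0,6) count=1: revealed 1 new [(0,6)] -> total=11

Answer: ......#
.......
....###
....###
....###
#......
.......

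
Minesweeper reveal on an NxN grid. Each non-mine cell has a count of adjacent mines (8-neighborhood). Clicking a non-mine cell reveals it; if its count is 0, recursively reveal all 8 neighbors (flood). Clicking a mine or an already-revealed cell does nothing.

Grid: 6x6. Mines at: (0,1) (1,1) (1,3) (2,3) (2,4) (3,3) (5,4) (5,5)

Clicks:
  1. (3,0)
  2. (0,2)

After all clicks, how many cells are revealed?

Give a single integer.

Answer: 15

Derivation:
Click 1 (3,0) count=0: revealed 14 new [(2,0) (2,1) (2,2) (3,0) (3,1) (3,2) (4,0) (4,1) (4,2) (4,3) (5,0) (5,1) (5,2) (5,3)] -> total=14
Click 2 (0,2) count=3: revealed 1 new [(0,2)] -> total=15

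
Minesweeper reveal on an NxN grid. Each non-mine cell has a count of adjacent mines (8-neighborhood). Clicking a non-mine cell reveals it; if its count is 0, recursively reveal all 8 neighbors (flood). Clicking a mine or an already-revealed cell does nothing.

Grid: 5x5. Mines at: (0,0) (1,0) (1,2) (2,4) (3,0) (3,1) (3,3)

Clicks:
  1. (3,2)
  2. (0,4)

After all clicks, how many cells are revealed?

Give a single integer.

Answer: 5

Derivation:
Click 1 (3,2) count=2: revealed 1 new [(3,2)] -> total=1
Click 2 (0,4) count=0: revealed 4 new [(0,3) (0,4) (1,3) (1,4)] -> total=5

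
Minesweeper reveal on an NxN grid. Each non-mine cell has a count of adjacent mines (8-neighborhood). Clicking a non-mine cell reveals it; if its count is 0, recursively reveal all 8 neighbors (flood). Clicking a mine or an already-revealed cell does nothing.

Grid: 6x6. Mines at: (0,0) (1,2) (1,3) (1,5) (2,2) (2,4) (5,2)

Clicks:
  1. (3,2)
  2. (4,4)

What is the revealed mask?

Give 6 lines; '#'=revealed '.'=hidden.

Click 1 (3,2) count=1: revealed 1 new [(3,2)] -> total=1
Click 2 (4,4) count=0: revealed 9 new [(3,3) (3,4) (3,5) (4,3) (4,4) (4,5) (5,3) (5,4) (5,5)] -> total=10

Answer: ......
......
......
..####
...###
...###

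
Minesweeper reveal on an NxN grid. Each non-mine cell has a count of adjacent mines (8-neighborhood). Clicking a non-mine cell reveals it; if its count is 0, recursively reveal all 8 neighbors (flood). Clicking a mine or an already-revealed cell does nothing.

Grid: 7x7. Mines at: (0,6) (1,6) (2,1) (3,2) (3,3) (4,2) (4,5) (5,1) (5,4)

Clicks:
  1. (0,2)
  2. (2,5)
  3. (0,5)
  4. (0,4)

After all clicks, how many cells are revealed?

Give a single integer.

Answer: 16

Derivation:
Click 1 (0,2) count=0: revealed 16 new [(0,0) (0,1) (0,2) (0,3) (0,4) (0,5) (1,0) (1,1) (1,2) (1,3) (1,4) (1,5) (2,2) (2,3) (2,4) (2,5)] -> total=16
Click 2 (2,5) count=1: revealed 0 new [(none)] -> total=16
Click 3 (0,5) count=2: revealed 0 new [(none)] -> total=16
Click 4 (0,4) count=0: revealed 0 new [(none)] -> total=16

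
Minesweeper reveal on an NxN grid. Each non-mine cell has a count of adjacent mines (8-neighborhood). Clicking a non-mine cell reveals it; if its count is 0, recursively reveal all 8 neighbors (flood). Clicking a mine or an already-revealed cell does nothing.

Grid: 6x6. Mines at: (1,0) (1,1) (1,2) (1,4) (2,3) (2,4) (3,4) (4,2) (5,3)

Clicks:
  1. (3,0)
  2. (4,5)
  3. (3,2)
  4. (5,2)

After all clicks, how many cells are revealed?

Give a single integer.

Click 1 (3,0) count=0: revealed 8 new [(2,0) (2,1) (3,0) (3,1) (4,0) (4,1) (5,0) (5,1)] -> total=8
Click 2 (4,5) count=1: revealed 1 new [(4,5)] -> total=9
Click 3 (3,2) count=2: revealed 1 new [(3,2)] -> total=10
Click 4 (5,2) count=2: revealed 1 new [(5,2)] -> total=11

Answer: 11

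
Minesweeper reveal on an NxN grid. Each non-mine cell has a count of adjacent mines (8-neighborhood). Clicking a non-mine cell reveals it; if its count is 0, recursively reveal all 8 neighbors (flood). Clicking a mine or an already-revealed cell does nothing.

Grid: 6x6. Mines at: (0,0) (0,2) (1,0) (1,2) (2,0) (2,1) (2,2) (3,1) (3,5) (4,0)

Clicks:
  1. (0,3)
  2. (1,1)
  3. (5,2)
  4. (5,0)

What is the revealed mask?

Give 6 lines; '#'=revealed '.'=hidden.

Answer: ...#..
.#....
......
..###.
.#####
######

Derivation:
Click 1 (0,3) count=2: revealed 1 new [(0,3)] -> total=1
Click 2 (1,1) count=7: revealed 1 new [(1,1)] -> total=2
Click 3 (5,2) count=0: revealed 13 new [(3,2) (3,3) (3,4) (4,1) (4,2) (4,3) (4,4) (4,5) (5,1) (5,2) (5,3) (5,4) (5,5)] -> total=15
Click 4 (5,0) count=1: revealed 1 new [(5,0)] -> total=16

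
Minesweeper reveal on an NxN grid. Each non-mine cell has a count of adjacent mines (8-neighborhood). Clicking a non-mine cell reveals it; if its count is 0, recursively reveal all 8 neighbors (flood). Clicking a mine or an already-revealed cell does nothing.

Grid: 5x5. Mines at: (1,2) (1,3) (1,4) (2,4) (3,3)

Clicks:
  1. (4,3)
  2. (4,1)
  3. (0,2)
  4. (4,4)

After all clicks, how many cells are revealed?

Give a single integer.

Answer: 16

Derivation:
Click 1 (4,3) count=1: revealed 1 new [(4,3)] -> total=1
Click 2 (4,1) count=0: revealed 13 new [(0,0) (0,1) (1,0) (1,1) (2,0) (2,1) (2,2) (3,0) (3,1) (3,2) (4,0) (4,1) (4,2)] -> total=14
Click 3 (0,2) count=2: revealed 1 new [(0,2)] -> total=15
Click 4 (4,4) count=1: revealed 1 new [(4,4)] -> total=16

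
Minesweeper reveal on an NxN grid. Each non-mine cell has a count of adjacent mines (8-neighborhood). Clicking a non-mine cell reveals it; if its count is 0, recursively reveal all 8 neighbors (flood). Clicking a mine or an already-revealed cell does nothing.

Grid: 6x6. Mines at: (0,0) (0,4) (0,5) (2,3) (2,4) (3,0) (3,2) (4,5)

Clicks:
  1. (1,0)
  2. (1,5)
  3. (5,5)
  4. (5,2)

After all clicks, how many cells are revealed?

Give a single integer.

Click 1 (1,0) count=1: revealed 1 new [(1,0)] -> total=1
Click 2 (1,5) count=3: revealed 1 new [(1,5)] -> total=2
Click 3 (5,5) count=1: revealed 1 new [(5,5)] -> total=3
Click 4 (5,2) count=0: revealed 10 new [(4,0) (4,1) (4,2) (4,3) (4,4) (5,0) (5,1) (5,2) (5,3) (5,4)] -> total=13

Answer: 13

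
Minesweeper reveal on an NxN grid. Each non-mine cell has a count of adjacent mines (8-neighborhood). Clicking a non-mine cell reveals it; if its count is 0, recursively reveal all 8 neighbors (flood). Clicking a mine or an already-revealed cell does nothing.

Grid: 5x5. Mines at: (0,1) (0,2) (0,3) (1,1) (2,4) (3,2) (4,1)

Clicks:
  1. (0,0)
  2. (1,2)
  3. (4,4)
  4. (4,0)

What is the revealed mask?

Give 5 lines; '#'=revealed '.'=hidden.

Click 1 (0,0) count=2: revealed 1 new [(0,0)] -> total=1
Click 2 (1,2) count=4: revealed 1 new [(1,2)] -> total=2
Click 3 (4,4) count=0: revealed 4 new [(3,3) (3,4) (4,3) (4,4)] -> total=6
Click 4 (4,0) count=1: revealed 1 new [(4,0)] -> total=7

Answer: #....
..#..
.....
...##
#..##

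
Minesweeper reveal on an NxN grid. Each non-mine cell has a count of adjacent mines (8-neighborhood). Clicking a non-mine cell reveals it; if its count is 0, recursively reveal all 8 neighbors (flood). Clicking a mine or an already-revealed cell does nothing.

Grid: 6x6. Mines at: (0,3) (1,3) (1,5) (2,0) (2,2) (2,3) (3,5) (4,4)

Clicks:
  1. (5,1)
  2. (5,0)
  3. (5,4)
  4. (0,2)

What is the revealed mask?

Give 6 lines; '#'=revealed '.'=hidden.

Answer: ..#...
......
......
####..
####..
#####.

Derivation:
Click 1 (5,1) count=0: revealed 12 new [(3,0) (3,1) (3,2) (3,3) (4,0) (4,1) (4,2) (4,3) (5,0) (5,1) (5,2) (5,3)] -> total=12
Click 2 (5,0) count=0: revealed 0 new [(none)] -> total=12
Click 3 (5,4) count=1: revealed 1 new [(5,4)] -> total=13
Click 4 (0,2) count=2: revealed 1 new [(0,2)] -> total=14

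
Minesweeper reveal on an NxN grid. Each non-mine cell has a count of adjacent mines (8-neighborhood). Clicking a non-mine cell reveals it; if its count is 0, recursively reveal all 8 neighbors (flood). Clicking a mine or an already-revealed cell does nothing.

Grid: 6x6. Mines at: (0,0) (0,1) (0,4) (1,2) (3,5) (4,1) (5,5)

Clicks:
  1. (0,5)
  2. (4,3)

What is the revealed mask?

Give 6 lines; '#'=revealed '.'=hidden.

Answer: .....#
......
..###.
..###.
..###.
..###.

Derivation:
Click 1 (0,5) count=1: revealed 1 new [(0,5)] -> total=1
Click 2 (4,3) count=0: revealed 12 new [(2,2) (2,3) (2,4) (3,2) (3,3) (3,4) (4,2) (4,3) (4,4) (5,2) (5,3) (5,4)] -> total=13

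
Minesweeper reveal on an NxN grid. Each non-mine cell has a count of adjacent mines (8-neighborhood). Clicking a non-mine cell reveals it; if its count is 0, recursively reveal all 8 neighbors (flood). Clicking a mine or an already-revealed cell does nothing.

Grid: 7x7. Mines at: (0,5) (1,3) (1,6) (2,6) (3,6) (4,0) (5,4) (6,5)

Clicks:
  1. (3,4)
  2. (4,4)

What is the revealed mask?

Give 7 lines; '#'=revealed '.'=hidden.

Answer: ###....
###....
######.
######.
.#####.
####...
####...

Derivation:
Click 1 (3,4) count=0: revealed 31 new [(0,0) (0,1) (0,2) (1,0) (1,1) (1,2) (2,0) (2,1) (2,2) (2,3) (2,4) (2,5) (3,0) (3,1) (3,2) (3,3) (3,4) (3,5) (4,1) (4,2) (4,3) (4,4) (4,5) (5,0) (5,1) (5,2) (5,3) (6,0) (6,1) (6,2) (6,3)] -> total=31
Click 2 (4,4) count=1: revealed 0 new [(none)] -> total=31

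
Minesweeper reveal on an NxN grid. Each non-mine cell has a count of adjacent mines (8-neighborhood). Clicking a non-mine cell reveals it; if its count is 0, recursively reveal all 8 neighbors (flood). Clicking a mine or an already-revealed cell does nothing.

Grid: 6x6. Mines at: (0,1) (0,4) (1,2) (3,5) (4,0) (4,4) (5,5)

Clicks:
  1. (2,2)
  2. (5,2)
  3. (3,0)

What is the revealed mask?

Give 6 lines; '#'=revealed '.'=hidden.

Click 1 (2,2) count=1: revealed 1 new [(2,2)] -> total=1
Click 2 (5,2) count=0: revealed 11 new [(2,1) (2,3) (3,1) (3,2) (3,3) (4,1) (4,2) (4,3) (5,1) (5,2) (5,3)] -> total=12
Click 3 (3,0) count=1: revealed 1 new [(3,0)] -> total=13

Answer: ......
......
.###..
####..
.###..
.###..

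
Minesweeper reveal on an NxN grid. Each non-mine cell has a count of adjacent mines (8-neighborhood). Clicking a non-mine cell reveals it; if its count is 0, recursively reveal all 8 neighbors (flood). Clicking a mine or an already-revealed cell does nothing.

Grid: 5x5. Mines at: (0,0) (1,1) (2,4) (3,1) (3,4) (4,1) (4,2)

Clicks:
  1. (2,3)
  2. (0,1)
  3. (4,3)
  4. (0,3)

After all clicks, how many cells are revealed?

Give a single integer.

Answer: 9

Derivation:
Click 1 (2,3) count=2: revealed 1 new [(2,3)] -> total=1
Click 2 (0,1) count=2: revealed 1 new [(0,1)] -> total=2
Click 3 (4,3) count=2: revealed 1 new [(4,3)] -> total=3
Click 4 (0,3) count=0: revealed 6 new [(0,2) (0,3) (0,4) (1,2) (1,3) (1,4)] -> total=9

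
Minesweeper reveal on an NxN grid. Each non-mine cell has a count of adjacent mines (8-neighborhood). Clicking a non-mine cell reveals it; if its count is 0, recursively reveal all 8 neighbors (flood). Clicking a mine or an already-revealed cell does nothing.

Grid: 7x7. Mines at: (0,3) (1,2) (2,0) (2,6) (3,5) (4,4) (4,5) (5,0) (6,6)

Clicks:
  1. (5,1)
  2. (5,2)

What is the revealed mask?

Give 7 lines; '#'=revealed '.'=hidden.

Answer: .......
.......
.###...
.###...
.###...
.#####.
.#####.

Derivation:
Click 1 (5,1) count=1: revealed 1 new [(5,1)] -> total=1
Click 2 (5,2) count=0: revealed 18 new [(2,1) (2,2) (2,3) (3,1) (3,2) (3,3) (4,1) (4,2) (4,3) (5,2) (5,3) (5,4) (5,5) (6,1) (6,2) (6,3) (6,4) (6,5)] -> total=19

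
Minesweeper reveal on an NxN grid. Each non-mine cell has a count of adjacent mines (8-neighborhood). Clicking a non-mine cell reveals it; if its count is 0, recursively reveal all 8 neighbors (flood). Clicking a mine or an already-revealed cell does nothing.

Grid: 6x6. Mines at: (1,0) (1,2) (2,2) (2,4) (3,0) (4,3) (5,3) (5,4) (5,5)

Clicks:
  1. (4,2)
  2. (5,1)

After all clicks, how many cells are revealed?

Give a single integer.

Click 1 (4,2) count=2: revealed 1 new [(4,2)] -> total=1
Click 2 (5,1) count=0: revealed 5 new [(4,0) (4,1) (5,0) (5,1) (5,2)] -> total=6

Answer: 6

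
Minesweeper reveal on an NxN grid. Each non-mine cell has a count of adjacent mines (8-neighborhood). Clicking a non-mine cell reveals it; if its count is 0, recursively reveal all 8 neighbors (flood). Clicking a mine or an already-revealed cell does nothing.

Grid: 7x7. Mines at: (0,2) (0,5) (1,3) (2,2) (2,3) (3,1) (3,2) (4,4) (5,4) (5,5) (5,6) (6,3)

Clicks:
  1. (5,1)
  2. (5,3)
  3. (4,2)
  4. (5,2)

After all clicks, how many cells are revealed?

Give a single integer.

Click 1 (5,1) count=0: revealed 9 new [(4,0) (4,1) (4,2) (5,0) (5,1) (5,2) (6,0) (6,1) (6,2)] -> total=9
Click 2 (5,3) count=3: revealed 1 new [(5,3)] -> total=10
Click 3 (4,2) count=2: revealed 0 new [(none)] -> total=10
Click 4 (5,2) count=1: revealed 0 new [(none)] -> total=10

Answer: 10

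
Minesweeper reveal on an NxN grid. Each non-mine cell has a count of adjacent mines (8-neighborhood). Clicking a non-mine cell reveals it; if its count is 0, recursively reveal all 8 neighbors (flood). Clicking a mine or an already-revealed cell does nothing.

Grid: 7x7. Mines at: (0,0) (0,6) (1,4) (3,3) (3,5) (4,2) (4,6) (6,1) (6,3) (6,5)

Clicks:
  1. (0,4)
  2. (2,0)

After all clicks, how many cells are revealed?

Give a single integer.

Answer: 19

Derivation:
Click 1 (0,4) count=1: revealed 1 new [(0,4)] -> total=1
Click 2 (2,0) count=0: revealed 18 new [(0,1) (0,2) (0,3) (1,0) (1,1) (1,2) (1,3) (2,0) (2,1) (2,2) (2,3) (3,0) (3,1) (3,2) (4,0) (4,1) (5,0) (5,1)] -> total=19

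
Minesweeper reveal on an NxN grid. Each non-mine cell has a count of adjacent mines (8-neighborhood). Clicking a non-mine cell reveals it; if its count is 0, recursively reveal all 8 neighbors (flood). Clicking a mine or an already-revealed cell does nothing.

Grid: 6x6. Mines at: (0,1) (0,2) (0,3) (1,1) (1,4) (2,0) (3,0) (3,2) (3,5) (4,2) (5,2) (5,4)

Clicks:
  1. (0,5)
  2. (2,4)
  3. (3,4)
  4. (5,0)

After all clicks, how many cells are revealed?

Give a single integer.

Click 1 (0,5) count=1: revealed 1 new [(0,5)] -> total=1
Click 2 (2,4) count=2: revealed 1 new [(2,4)] -> total=2
Click 3 (3,4) count=1: revealed 1 new [(3,4)] -> total=3
Click 4 (5,0) count=0: revealed 4 new [(4,0) (4,1) (5,0) (5,1)] -> total=7

Answer: 7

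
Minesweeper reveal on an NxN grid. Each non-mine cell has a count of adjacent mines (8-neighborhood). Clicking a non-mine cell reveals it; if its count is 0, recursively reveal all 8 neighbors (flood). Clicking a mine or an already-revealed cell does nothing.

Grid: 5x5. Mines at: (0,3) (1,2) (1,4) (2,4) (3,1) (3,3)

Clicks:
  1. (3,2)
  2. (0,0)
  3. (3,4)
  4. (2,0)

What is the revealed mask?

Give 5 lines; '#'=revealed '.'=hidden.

Answer: ##...
##...
##...
..#.#
.....

Derivation:
Click 1 (3,2) count=2: revealed 1 new [(3,2)] -> total=1
Click 2 (0,0) count=0: revealed 6 new [(0,0) (0,1) (1,0) (1,1) (2,0) (2,1)] -> total=7
Click 3 (3,4) count=2: revealed 1 new [(3,4)] -> total=8
Click 4 (2,0) count=1: revealed 0 new [(none)] -> total=8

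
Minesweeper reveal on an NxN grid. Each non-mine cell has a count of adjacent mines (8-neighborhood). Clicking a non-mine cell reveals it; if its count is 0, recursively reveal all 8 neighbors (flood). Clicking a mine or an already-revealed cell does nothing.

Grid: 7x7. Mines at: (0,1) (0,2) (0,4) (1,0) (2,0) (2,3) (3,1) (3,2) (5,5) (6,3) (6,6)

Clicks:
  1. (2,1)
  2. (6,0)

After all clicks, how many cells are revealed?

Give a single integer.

Click 1 (2,1) count=4: revealed 1 new [(2,1)] -> total=1
Click 2 (6,0) count=0: revealed 9 new [(4,0) (4,1) (4,2) (5,0) (5,1) (5,2) (6,0) (6,1) (6,2)] -> total=10

Answer: 10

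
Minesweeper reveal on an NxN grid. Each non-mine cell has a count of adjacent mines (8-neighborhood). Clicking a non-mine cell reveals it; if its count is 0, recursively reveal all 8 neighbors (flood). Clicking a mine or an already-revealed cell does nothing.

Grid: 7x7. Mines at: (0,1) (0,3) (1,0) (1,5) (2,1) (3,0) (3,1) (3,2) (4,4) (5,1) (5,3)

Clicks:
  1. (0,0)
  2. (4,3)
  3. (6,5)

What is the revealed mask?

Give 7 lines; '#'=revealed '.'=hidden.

Answer: #......
.......
.....##
.....##
...#.##
....###
....###

Derivation:
Click 1 (0,0) count=2: revealed 1 new [(0,0)] -> total=1
Click 2 (4,3) count=3: revealed 1 new [(4,3)] -> total=2
Click 3 (6,5) count=0: revealed 12 new [(2,5) (2,6) (3,5) (3,6) (4,5) (4,6) (5,4) (5,5) (5,6) (6,4) (6,5) (6,6)] -> total=14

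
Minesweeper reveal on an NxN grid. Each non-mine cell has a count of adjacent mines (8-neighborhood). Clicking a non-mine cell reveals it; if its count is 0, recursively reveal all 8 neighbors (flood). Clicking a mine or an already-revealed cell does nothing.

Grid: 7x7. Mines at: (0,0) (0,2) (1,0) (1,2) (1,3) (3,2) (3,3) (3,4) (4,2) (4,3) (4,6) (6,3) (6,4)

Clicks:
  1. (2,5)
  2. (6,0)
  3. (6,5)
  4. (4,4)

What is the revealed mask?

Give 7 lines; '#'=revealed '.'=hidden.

Click 1 (2,5) count=1: revealed 1 new [(2,5)] -> total=1
Click 2 (6,0) count=0: revealed 12 new [(2,0) (2,1) (3,0) (3,1) (4,0) (4,1) (5,0) (5,1) (5,2) (6,0) (6,1) (6,2)] -> total=13
Click 3 (6,5) count=1: revealed 1 new [(6,5)] -> total=14
Click 4 (4,4) count=3: revealed 1 new [(4,4)] -> total=15

Answer: .......
.......
##...#.
##.....
##..#..
###....
###..#.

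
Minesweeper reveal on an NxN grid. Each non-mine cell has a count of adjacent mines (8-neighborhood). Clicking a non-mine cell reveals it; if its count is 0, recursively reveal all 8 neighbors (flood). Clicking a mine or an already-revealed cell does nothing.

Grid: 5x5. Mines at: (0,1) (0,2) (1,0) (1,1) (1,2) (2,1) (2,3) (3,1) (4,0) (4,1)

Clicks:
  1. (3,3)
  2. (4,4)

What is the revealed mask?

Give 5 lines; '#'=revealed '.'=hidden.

Answer: .....
.....
.....
..###
..###

Derivation:
Click 1 (3,3) count=1: revealed 1 new [(3,3)] -> total=1
Click 2 (4,4) count=0: revealed 5 new [(3,2) (3,4) (4,2) (4,3) (4,4)] -> total=6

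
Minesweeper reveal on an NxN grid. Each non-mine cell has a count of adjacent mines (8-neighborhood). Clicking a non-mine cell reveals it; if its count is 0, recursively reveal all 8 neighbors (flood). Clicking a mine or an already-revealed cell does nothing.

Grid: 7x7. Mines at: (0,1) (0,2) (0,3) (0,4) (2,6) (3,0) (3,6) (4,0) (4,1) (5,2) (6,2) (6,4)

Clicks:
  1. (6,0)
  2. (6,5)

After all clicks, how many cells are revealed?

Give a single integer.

Click 1 (6,0) count=0: revealed 4 new [(5,0) (5,1) (6,0) (6,1)] -> total=4
Click 2 (6,5) count=1: revealed 1 new [(6,5)] -> total=5

Answer: 5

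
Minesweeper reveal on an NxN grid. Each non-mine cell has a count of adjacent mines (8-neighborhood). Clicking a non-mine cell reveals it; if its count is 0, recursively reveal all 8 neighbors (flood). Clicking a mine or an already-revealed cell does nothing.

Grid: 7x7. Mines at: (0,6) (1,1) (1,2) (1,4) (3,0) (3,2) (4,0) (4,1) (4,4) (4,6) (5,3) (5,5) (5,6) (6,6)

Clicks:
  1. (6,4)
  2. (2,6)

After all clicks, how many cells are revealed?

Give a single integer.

Answer: 7

Derivation:
Click 1 (6,4) count=2: revealed 1 new [(6,4)] -> total=1
Click 2 (2,6) count=0: revealed 6 new [(1,5) (1,6) (2,5) (2,6) (3,5) (3,6)] -> total=7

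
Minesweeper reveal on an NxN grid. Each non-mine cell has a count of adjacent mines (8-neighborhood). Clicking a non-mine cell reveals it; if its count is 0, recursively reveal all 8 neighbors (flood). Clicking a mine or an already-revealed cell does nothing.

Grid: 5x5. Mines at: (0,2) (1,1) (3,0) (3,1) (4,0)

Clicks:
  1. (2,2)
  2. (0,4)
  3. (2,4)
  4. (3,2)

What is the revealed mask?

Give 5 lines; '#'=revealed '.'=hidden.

Click 1 (2,2) count=2: revealed 1 new [(2,2)] -> total=1
Click 2 (0,4) count=0: revealed 13 new [(0,3) (0,4) (1,2) (1,3) (1,4) (2,3) (2,4) (3,2) (3,3) (3,4) (4,2) (4,3) (4,4)] -> total=14
Click 3 (2,4) count=0: revealed 0 new [(none)] -> total=14
Click 4 (3,2) count=1: revealed 0 new [(none)] -> total=14

Answer: ...##
..###
..###
..###
..###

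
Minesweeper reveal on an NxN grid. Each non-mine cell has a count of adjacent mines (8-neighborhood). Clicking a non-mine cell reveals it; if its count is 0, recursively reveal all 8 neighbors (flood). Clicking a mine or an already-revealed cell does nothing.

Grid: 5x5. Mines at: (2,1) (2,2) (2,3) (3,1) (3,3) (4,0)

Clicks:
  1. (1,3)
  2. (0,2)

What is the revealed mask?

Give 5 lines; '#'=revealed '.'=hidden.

Click 1 (1,3) count=2: revealed 1 new [(1,3)] -> total=1
Click 2 (0,2) count=0: revealed 9 new [(0,0) (0,1) (0,2) (0,3) (0,4) (1,0) (1,1) (1,2) (1,4)] -> total=10

Answer: #####
#####
.....
.....
.....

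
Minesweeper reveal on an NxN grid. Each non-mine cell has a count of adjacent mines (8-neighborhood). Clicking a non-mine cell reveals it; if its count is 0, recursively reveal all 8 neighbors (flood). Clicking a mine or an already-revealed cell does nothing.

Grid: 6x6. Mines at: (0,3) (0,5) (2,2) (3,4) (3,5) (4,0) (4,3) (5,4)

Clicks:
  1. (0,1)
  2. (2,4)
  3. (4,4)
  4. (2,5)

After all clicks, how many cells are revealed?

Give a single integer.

Click 1 (0,1) count=0: revealed 10 new [(0,0) (0,1) (0,2) (1,0) (1,1) (1,2) (2,0) (2,1) (3,0) (3,1)] -> total=10
Click 2 (2,4) count=2: revealed 1 new [(2,4)] -> total=11
Click 3 (4,4) count=4: revealed 1 new [(4,4)] -> total=12
Click 4 (2,5) count=2: revealed 1 new [(2,5)] -> total=13

Answer: 13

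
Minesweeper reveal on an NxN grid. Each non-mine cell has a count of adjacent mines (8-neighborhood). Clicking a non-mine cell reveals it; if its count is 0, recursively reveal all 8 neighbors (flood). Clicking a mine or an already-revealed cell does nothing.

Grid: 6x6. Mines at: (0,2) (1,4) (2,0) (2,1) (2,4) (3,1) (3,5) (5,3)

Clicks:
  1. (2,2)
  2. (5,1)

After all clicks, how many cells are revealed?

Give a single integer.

Answer: 7

Derivation:
Click 1 (2,2) count=2: revealed 1 new [(2,2)] -> total=1
Click 2 (5,1) count=0: revealed 6 new [(4,0) (4,1) (4,2) (5,0) (5,1) (5,2)] -> total=7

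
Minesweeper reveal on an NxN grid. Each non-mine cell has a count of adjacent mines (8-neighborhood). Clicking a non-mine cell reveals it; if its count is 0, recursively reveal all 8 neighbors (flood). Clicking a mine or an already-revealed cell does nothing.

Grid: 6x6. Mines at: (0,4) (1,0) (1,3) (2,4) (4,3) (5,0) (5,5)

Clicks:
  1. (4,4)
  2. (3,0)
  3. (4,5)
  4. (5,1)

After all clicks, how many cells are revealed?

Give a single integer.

Click 1 (4,4) count=2: revealed 1 new [(4,4)] -> total=1
Click 2 (3,0) count=0: revealed 9 new [(2,0) (2,1) (2,2) (3,0) (3,1) (3,2) (4,0) (4,1) (4,2)] -> total=10
Click 3 (4,5) count=1: revealed 1 new [(4,5)] -> total=11
Click 4 (5,1) count=1: revealed 1 new [(5,1)] -> total=12

Answer: 12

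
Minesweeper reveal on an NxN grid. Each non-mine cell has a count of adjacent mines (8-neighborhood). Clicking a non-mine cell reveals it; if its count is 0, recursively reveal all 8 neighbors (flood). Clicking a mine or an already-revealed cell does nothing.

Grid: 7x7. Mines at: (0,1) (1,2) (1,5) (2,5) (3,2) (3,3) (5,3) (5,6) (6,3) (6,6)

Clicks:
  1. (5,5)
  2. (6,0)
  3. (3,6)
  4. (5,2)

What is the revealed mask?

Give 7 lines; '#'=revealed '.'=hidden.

Answer: .......
##.....
##.....
##....#
###....
###..#.
###....

Derivation:
Click 1 (5,5) count=2: revealed 1 new [(5,5)] -> total=1
Click 2 (6,0) count=0: revealed 15 new [(1,0) (1,1) (2,0) (2,1) (3,0) (3,1) (4,0) (4,1) (4,2) (5,0) (5,1) (5,2) (6,0) (6,1) (6,2)] -> total=16
Click 3 (3,6) count=1: revealed 1 new [(3,6)] -> total=17
Click 4 (5,2) count=2: revealed 0 new [(none)] -> total=17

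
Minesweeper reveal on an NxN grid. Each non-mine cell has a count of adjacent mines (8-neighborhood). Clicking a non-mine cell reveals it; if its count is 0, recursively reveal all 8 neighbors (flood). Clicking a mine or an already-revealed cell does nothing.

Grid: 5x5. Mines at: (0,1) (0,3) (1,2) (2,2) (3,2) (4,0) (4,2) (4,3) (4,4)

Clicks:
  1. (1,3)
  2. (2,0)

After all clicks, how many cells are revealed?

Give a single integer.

Answer: 7

Derivation:
Click 1 (1,3) count=3: revealed 1 new [(1,3)] -> total=1
Click 2 (2,0) count=0: revealed 6 new [(1,0) (1,1) (2,0) (2,1) (3,0) (3,1)] -> total=7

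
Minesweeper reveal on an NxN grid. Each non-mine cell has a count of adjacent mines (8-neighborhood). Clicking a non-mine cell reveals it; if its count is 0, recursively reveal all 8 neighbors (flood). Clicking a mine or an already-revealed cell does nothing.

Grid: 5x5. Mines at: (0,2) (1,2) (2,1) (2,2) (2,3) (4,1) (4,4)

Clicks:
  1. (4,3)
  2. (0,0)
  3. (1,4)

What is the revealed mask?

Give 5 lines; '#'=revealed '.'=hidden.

Click 1 (4,3) count=1: revealed 1 new [(4,3)] -> total=1
Click 2 (0,0) count=0: revealed 4 new [(0,0) (0,1) (1,0) (1,1)] -> total=5
Click 3 (1,4) count=1: revealed 1 new [(1,4)] -> total=6

Answer: ##...
##..#
.....
.....
...#.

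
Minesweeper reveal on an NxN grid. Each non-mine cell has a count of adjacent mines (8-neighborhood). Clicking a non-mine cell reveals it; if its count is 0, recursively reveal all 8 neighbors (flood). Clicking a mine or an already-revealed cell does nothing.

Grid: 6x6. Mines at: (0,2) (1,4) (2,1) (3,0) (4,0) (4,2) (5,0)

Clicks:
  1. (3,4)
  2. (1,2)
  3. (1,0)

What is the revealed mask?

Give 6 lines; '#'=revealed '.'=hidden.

Click 1 (3,4) count=0: revealed 12 new [(2,3) (2,4) (2,5) (3,3) (3,4) (3,5) (4,3) (4,4) (4,5) (5,3) (5,4) (5,5)] -> total=12
Click 2 (1,2) count=2: revealed 1 new [(1,2)] -> total=13
Click 3 (1,0) count=1: revealed 1 new [(1,0)] -> total=14

Answer: ......
#.#...
...###
...###
...###
...###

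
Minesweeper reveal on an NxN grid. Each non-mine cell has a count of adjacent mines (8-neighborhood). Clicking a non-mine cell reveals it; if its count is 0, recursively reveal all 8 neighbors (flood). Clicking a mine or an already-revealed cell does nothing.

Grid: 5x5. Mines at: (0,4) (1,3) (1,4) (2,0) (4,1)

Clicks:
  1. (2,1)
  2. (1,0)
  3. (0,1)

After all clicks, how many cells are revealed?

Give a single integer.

Answer: 7

Derivation:
Click 1 (2,1) count=1: revealed 1 new [(2,1)] -> total=1
Click 2 (1,0) count=1: revealed 1 new [(1,0)] -> total=2
Click 3 (0,1) count=0: revealed 5 new [(0,0) (0,1) (0,2) (1,1) (1,2)] -> total=7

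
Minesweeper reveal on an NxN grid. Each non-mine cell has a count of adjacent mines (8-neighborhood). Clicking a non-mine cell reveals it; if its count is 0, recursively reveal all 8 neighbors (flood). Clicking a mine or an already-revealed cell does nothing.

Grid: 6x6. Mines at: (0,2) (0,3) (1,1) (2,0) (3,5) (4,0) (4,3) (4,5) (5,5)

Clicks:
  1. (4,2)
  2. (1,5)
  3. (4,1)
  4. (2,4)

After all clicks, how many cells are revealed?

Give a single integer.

Click 1 (4,2) count=1: revealed 1 new [(4,2)] -> total=1
Click 2 (1,5) count=0: revealed 6 new [(0,4) (0,5) (1,4) (1,5) (2,4) (2,5)] -> total=7
Click 3 (4,1) count=1: revealed 1 new [(4,1)] -> total=8
Click 4 (2,4) count=1: revealed 0 new [(none)] -> total=8

Answer: 8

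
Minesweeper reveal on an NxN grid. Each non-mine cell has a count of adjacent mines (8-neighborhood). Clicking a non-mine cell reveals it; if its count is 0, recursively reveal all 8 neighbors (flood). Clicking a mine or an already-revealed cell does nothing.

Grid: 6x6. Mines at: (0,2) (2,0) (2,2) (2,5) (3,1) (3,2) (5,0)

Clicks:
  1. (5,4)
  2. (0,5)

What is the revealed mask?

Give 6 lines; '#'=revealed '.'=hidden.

Click 1 (5,4) count=0: revealed 13 new [(3,3) (3,4) (3,5) (4,1) (4,2) (4,3) (4,4) (4,5) (5,1) (5,2) (5,3) (5,4) (5,5)] -> total=13
Click 2 (0,5) count=0: revealed 6 new [(0,3) (0,4) (0,5) (1,3) (1,4) (1,5)] -> total=19

Answer: ...###
...###
......
...###
.#####
.#####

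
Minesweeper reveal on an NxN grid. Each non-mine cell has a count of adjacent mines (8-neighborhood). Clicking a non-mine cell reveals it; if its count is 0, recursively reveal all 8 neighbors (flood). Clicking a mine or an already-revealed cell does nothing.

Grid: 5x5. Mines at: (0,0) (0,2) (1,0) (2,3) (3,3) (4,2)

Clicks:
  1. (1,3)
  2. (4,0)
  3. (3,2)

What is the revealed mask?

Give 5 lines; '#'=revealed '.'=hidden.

Answer: .....
...#.
##...
###..
##...

Derivation:
Click 1 (1,3) count=2: revealed 1 new [(1,3)] -> total=1
Click 2 (4,0) count=0: revealed 6 new [(2,0) (2,1) (3,0) (3,1) (4,0) (4,1)] -> total=7
Click 3 (3,2) count=3: revealed 1 new [(3,2)] -> total=8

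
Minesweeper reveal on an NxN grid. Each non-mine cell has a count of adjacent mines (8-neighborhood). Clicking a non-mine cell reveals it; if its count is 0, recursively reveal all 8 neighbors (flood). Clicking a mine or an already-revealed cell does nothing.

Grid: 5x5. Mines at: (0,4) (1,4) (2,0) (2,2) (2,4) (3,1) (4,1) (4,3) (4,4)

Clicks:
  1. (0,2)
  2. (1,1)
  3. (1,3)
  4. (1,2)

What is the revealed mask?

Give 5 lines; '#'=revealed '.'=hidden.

Click 1 (0,2) count=0: revealed 8 new [(0,0) (0,1) (0,2) (0,3) (1,0) (1,1) (1,2) (1,3)] -> total=8
Click 2 (1,1) count=2: revealed 0 new [(none)] -> total=8
Click 3 (1,3) count=4: revealed 0 new [(none)] -> total=8
Click 4 (1,2) count=1: revealed 0 new [(none)] -> total=8

Answer: ####.
####.
.....
.....
.....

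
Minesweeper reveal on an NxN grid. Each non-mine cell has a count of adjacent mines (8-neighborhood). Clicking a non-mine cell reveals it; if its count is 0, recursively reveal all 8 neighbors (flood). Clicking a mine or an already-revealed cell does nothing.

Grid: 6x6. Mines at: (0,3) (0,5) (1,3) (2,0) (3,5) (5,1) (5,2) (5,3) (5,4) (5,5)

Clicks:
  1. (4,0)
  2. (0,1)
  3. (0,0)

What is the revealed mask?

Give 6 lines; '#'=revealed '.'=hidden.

Click 1 (4,0) count=1: revealed 1 new [(4,0)] -> total=1
Click 2 (0,1) count=0: revealed 6 new [(0,0) (0,1) (0,2) (1,0) (1,1) (1,2)] -> total=7
Click 3 (0,0) count=0: revealed 0 new [(none)] -> total=7

Answer: ###...
###...
......
......
#.....
......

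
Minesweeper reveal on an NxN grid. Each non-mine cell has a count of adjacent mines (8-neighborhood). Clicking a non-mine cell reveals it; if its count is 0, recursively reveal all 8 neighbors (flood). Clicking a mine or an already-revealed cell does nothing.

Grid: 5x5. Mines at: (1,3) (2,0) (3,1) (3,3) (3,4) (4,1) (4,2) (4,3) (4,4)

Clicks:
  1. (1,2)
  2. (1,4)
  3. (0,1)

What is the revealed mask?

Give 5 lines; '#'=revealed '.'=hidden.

Click 1 (1,2) count=1: revealed 1 new [(1,2)] -> total=1
Click 2 (1,4) count=1: revealed 1 new [(1,4)] -> total=2
Click 3 (0,1) count=0: revealed 5 new [(0,0) (0,1) (0,2) (1,0) (1,1)] -> total=7

Answer: ###..
###.#
.....
.....
.....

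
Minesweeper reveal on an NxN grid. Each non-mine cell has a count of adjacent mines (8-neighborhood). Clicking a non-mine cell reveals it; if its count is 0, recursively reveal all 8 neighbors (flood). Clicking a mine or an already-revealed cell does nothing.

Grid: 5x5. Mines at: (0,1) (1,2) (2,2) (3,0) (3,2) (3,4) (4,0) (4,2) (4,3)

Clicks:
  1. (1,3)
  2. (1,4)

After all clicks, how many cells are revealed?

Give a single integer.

Answer: 6

Derivation:
Click 1 (1,3) count=2: revealed 1 new [(1,3)] -> total=1
Click 2 (1,4) count=0: revealed 5 new [(0,3) (0,4) (1,4) (2,3) (2,4)] -> total=6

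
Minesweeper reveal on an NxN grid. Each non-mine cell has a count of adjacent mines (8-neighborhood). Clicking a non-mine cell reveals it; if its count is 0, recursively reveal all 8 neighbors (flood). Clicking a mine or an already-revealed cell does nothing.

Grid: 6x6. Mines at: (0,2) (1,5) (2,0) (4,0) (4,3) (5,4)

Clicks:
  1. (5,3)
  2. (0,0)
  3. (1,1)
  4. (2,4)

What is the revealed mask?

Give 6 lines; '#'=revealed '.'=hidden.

Answer: ##....
##....
....#.
......
......
...#..

Derivation:
Click 1 (5,3) count=2: revealed 1 new [(5,3)] -> total=1
Click 2 (0,0) count=0: revealed 4 new [(0,0) (0,1) (1,0) (1,1)] -> total=5
Click 3 (1,1) count=2: revealed 0 new [(none)] -> total=5
Click 4 (2,4) count=1: revealed 1 new [(2,4)] -> total=6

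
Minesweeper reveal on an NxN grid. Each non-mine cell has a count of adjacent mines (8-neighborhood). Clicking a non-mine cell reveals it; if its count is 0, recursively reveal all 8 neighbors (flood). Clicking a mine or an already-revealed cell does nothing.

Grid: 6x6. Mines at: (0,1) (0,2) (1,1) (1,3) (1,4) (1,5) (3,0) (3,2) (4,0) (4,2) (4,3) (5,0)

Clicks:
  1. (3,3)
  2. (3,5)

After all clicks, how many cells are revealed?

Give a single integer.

Answer: 9

Derivation:
Click 1 (3,3) count=3: revealed 1 new [(3,3)] -> total=1
Click 2 (3,5) count=0: revealed 8 new [(2,4) (2,5) (3,4) (3,5) (4,4) (4,5) (5,4) (5,5)] -> total=9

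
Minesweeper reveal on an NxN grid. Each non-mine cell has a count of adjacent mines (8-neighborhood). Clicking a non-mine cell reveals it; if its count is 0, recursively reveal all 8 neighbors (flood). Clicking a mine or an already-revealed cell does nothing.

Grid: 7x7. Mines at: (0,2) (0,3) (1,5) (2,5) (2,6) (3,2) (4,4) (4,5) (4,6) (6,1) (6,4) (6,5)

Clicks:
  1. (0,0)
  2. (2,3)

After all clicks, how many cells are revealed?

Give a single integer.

Answer: 13

Derivation:
Click 1 (0,0) count=0: revealed 12 new [(0,0) (0,1) (1,0) (1,1) (2,0) (2,1) (3,0) (3,1) (4,0) (4,1) (5,0) (5,1)] -> total=12
Click 2 (2,3) count=1: revealed 1 new [(2,3)] -> total=13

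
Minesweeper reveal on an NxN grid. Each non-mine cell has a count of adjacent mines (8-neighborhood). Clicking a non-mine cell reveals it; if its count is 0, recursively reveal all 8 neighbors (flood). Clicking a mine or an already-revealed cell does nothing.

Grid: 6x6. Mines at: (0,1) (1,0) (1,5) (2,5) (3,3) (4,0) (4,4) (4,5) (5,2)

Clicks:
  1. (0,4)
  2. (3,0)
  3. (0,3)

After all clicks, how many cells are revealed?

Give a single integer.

Click 1 (0,4) count=1: revealed 1 new [(0,4)] -> total=1
Click 2 (3,0) count=1: revealed 1 new [(3,0)] -> total=2
Click 3 (0,3) count=0: revealed 8 new [(0,2) (0,3) (1,2) (1,3) (1,4) (2,2) (2,3) (2,4)] -> total=10

Answer: 10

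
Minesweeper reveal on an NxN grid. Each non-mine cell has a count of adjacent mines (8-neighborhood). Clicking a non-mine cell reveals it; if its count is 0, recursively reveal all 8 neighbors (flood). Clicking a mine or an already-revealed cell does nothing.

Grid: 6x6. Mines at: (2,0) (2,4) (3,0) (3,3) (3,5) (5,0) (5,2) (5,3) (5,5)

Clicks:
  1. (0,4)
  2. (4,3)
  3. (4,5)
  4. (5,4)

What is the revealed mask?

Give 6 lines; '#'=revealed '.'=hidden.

Click 1 (0,4) count=0: revealed 15 new [(0,0) (0,1) (0,2) (0,3) (0,4) (0,5) (1,0) (1,1) (1,2) (1,3) (1,4) (1,5) (2,1) (2,2) (2,3)] -> total=15
Click 2 (4,3) count=3: revealed 1 new [(4,3)] -> total=16
Click 3 (4,5) count=2: revealed 1 new [(4,5)] -> total=17
Click 4 (5,4) count=2: revealed 1 new [(5,4)] -> total=18

Answer: ######
######
.###..
......
...#.#
....#.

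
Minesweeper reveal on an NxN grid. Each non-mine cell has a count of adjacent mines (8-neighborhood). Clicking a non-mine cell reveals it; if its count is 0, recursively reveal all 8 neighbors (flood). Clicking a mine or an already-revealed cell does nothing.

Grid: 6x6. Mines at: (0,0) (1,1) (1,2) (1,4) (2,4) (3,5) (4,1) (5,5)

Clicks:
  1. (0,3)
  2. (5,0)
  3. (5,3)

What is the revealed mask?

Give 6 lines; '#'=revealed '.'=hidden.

Click 1 (0,3) count=2: revealed 1 new [(0,3)] -> total=1
Click 2 (5,0) count=1: revealed 1 new [(5,0)] -> total=2
Click 3 (5,3) count=0: revealed 9 new [(3,2) (3,3) (3,4) (4,2) (4,3) (4,4) (5,2) (5,3) (5,4)] -> total=11

Answer: ...#..
......
......
..###.
..###.
#.###.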